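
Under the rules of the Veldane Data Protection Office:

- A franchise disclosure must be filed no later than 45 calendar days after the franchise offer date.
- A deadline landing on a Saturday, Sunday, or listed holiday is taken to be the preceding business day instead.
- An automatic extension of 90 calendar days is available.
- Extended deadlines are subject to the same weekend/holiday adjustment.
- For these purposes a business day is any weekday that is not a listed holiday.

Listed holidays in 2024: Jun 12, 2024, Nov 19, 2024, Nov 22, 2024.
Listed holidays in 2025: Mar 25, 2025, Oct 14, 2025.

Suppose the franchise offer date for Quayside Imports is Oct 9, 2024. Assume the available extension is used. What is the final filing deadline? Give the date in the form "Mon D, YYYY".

Feb 19, 2025

45 calendar days after Oct 9, 2024 is Nov 23, 2024.
Because Nov 23, 2024 is a Saturday, the deadline becomes Nov 21, 2024 (Thursday).
With the 90-day extension, Nov 21, 2024 becomes Feb 19, 2025.
Feb 19, 2025 is a Wednesday and not a listed holiday, so it stands.
So the filing is due Feb 19, 2025.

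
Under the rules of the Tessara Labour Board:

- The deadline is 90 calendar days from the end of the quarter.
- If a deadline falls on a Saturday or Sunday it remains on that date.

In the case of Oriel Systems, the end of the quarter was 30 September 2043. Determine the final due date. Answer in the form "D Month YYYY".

From 30 September 2043, 90 calendar days later is 29 December 2043.
29 December 2043 falls on a Tuesday. The rules make no weekend/holiday allowance, so it remains 29 December 2043.
Deadline: 29 December 2043.

29 December 2043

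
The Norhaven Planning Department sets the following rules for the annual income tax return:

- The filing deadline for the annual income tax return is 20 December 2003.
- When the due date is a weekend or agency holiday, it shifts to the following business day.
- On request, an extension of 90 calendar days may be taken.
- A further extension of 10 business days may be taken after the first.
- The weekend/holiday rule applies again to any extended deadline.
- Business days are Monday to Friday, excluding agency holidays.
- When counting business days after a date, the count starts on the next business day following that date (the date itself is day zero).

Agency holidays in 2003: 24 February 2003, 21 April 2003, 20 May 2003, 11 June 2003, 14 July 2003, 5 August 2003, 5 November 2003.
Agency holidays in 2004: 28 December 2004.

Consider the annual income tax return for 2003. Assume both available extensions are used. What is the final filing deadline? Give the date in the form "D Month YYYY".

5 April 2004

The statutory due date is 20 December 2003.
20 December 2003 is a Saturday; the next business day is 22 December 2003 (Monday).
With the 90-day extension, 22 December 2003 becomes 21 March 2004.
21 March 2004 is a Sunday; the next business day is 22 March 2004 (Monday).
Applying the 10-business-day extension: 10 business days after 22 March 2004 is 5 April 2004.
5 April 2004 (Monday) is already a business day.
Final deadline: 5 April 2004.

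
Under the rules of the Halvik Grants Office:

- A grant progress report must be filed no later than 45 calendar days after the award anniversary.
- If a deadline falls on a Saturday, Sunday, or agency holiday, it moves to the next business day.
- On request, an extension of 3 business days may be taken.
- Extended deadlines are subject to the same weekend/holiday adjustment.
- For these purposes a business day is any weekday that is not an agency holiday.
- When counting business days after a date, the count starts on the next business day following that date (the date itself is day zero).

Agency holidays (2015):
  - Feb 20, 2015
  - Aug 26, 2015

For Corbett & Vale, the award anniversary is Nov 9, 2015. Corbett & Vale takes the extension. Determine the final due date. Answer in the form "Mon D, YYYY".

Dec 29, 2015

Trigger date Nov 9, 2015 + 45 calendar days = Dec 24, 2015.
Dec 24, 2015 (Thursday) is already a business day.
Counting 3 further business days from Dec 24, 2015 reaches Dec 29, 2015.
Dec 29, 2015 falls on a Tuesday, which is a business day, so no adjustment is needed.
The final due date is Dec 29, 2015.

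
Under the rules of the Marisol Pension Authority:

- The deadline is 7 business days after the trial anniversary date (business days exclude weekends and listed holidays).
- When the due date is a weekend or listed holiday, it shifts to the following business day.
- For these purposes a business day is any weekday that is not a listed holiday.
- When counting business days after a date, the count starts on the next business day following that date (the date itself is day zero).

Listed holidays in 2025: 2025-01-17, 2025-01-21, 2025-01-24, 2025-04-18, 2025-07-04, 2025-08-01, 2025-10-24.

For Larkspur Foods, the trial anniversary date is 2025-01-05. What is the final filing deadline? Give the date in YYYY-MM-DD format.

2025-01-14

7 business days after 2025-01-05, excluding weekends and holidays, is 2025-01-14.
2025-01-14 (Tuesday) is already a business day.
So the filing is due 2025-01-14.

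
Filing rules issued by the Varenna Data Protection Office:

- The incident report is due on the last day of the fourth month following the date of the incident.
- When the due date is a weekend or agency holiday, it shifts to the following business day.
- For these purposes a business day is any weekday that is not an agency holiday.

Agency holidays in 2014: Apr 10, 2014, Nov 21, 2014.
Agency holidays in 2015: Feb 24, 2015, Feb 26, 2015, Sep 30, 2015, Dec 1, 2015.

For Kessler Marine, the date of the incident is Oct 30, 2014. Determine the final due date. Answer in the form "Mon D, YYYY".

4 months after Oct 30, 2014 is February 2015; that month ends on Feb 28, 2015.
Feb 28, 2015 is a Saturday; the next business day is Mar 2, 2015 (Monday).
The final due date is Mar 2, 2015.

Mar 2, 2015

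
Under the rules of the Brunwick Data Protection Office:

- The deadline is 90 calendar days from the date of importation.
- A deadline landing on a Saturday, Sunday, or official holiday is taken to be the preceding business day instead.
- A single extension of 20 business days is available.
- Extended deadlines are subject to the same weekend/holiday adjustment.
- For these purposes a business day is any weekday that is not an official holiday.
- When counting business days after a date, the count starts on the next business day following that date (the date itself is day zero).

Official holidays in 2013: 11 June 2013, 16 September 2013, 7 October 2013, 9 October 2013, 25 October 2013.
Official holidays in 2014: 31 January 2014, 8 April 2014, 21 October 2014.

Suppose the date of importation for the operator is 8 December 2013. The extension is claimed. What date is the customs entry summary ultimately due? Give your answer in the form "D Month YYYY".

4 April 2014

90 calendar days after 8 December 2013 is 8 March 2014.
8 March 2014 is a Saturday, so it moves to the preceding business day, 7 March 2014 (Friday).
Applying the 20-business-day extension: 20 business days after 7 March 2014 is 4 April 2014.
4 April 2014 falls on a Friday, which is a business day, so no adjustment is needed.
Deadline: 4 April 2014.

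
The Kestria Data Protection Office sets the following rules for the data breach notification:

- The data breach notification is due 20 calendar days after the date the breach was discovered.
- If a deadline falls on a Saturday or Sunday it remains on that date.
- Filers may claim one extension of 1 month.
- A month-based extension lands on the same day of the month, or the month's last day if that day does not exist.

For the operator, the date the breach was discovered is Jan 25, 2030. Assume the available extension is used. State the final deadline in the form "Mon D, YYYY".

Mar 14, 2030

20 calendar days after Jan 25, 2030 is Feb 14, 2030.
Feb 14, 2030 falls on a Thursday. The rules make no weekend/holiday allowance, so it remains Feb 14, 2030.
Add 1 month to Feb 14, 2030: Mar 14, 2030.
Mar 14, 2030 falls on a Thursday. The rules make no weekend/holiday allowance, so it remains Mar 14, 2030.
Deadline: Mar 14, 2030.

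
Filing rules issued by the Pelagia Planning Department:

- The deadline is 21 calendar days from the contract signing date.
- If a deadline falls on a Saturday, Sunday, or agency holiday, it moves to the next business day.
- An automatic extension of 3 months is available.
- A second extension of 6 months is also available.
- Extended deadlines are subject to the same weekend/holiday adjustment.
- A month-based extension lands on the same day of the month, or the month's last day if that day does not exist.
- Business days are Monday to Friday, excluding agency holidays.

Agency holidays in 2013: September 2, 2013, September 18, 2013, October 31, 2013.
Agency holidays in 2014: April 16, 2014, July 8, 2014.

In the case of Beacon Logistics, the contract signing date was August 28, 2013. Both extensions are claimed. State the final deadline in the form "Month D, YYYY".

June 19, 2014

21 calendar days after August 28, 2013 is September 18, 2013.
September 18, 2013 is a listed holiday, so it moves to the next business day, September 19, 2013 (Thursday).
Add 3 months to September 19, 2013: December 19, 2013.
December 19, 2013 falls on a Thursday, which is a business day, so no adjustment is needed.
Add 6 months to December 19, 2013: June 19, 2014.
Since June 19, 2014 is a Thursday and not a holiday, the date is unchanged.
So the filing is due June 19, 2014.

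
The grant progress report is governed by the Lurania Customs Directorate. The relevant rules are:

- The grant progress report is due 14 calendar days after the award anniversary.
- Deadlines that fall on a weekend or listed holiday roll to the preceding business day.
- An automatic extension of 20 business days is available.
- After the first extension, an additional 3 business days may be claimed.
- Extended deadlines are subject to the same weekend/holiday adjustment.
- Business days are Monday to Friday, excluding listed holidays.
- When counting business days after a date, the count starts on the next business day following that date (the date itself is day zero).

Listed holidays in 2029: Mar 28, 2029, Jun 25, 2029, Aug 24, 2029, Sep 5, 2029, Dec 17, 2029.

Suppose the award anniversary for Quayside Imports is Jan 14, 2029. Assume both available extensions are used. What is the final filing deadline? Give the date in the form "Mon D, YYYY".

14 calendar days after Jan 14, 2029 is Jan 28, 2029.
Jan 28, 2029 falls on a Sunday. Rolling to the preceding business day gives Jan 26, 2029, a Friday.
Counting 20 further business days from Jan 26, 2029 reaches Feb 23, 2029.
Feb 23, 2029 falls on a Friday, which is a business day, so no adjustment is needed.
Applying the 3-business-day extension: 3 business days after Feb 23, 2029 is Feb 28, 2029.
Feb 28, 2029 is a Wednesday and not a listed holiday, so it stands.
Deadline: Feb 28, 2029.

Feb 28, 2029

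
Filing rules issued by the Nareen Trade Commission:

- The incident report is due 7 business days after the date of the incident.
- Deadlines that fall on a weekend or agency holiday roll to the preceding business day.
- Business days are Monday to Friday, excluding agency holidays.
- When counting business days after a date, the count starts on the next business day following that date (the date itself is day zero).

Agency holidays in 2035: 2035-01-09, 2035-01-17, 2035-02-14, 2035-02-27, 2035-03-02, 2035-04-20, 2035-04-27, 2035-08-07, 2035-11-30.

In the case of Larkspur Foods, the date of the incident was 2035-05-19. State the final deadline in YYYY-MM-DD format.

2035-05-29

Starting the day after 2035-05-19 and counting 7 business days lands on 2035-05-29.
2035-05-29 falls on a Tuesday, which is a business day, so no adjustment is needed.
Deadline: 2035-05-29.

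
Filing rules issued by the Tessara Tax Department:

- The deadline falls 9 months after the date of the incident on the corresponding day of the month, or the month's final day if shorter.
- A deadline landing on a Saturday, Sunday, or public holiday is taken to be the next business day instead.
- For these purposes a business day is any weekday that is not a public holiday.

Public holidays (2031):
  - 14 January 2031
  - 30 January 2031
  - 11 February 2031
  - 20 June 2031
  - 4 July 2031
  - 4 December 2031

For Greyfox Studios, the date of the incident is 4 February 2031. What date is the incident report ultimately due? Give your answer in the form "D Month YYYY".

4 November 2031

9 months from 4 February 2031 is 4 November 2031.
Since 4 November 2031 is a Tuesday and not a holiday, the date is unchanged.
So the filing is due 4 November 2031.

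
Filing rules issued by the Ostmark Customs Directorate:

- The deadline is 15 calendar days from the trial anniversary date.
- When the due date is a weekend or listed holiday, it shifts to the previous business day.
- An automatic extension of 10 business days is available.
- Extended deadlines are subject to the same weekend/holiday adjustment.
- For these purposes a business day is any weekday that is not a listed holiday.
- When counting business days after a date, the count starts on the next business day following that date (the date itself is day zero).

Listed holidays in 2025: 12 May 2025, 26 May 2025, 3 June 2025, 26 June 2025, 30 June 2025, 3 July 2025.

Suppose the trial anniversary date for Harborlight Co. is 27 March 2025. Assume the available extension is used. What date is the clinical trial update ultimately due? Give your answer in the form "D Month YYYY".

From 27 March 2025, 15 calendar days later is 11 April 2025.
11 April 2025 is a Friday and not a listed holiday, so it stands.
Counting 10 further business days from 11 April 2025 reaches 25 April 2025.
25 April 2025 (Friday) is already a business day.
So the filing is due 25 April 2025.

25 April 2025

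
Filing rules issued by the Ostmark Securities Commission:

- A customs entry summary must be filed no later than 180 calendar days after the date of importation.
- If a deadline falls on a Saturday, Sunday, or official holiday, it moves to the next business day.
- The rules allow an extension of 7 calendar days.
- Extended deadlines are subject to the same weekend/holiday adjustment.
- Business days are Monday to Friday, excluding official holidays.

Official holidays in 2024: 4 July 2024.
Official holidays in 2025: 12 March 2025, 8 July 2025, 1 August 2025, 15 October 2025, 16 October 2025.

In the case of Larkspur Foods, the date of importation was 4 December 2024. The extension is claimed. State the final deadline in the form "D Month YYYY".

From 4 December 2024, 180 calendar days later is 2 June 2025.
Since 2 June 2025 is a Monday and not a holiday, the date is unchanged.
With the 7-day extension, 2 June 2025 becomes 9 June 2025.
9 June 2025 (Monday) is already a business day.
So the filing is due 9 June 2025.

9 June 2025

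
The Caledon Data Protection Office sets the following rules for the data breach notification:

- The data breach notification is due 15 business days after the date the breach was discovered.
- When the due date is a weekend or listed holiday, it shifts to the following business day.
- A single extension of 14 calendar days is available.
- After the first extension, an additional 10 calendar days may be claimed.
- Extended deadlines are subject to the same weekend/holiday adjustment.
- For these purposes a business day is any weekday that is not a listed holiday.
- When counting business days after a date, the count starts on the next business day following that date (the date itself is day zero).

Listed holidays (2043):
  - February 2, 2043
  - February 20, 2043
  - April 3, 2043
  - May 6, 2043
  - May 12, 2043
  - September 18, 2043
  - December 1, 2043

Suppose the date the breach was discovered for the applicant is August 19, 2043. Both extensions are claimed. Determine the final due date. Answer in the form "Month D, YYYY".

Counting 15 business days after August 19, 2043 (skipping weekends and listed holidays) reaches September 9, 2043.
Since September 9, 2043 is a Wednesday and not a holiday, the date is unchanged.
Applying the 14-calendar-day extension: September 9, 2043 + 14 days = September 23, 2043.
September 23, 2043 falls on a Wednesday, which is a business day, so no adjustment is needed.
Add the 10 calendar-day extension to September 23, 2043: October 3, 2043.
October 3, 2043 is a Saturday, so it moves to the next business day, October 5, 2043 (Monday).
Deadline: October 5, 2043.

October 5, 2043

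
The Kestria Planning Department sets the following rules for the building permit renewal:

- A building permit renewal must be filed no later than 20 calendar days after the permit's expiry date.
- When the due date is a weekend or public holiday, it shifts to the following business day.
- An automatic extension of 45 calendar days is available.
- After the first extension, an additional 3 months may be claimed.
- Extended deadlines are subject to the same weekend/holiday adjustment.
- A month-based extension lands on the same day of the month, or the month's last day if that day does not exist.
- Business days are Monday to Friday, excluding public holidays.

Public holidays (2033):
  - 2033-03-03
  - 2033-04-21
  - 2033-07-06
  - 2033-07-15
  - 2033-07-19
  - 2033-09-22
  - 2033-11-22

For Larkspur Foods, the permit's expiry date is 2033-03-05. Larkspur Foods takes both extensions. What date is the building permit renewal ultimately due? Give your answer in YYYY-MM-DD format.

From 2033-03-05, 20 calendar days later is 2033-03-25.
2033-03-25 (Friday) is already a business day.
With the 45-day extension, 2033-03-25 becomes 2033-05-09.
2033-05-09 (Monday) is already a business day.
The 3 months extension carries 2033-05-09 to 2033-08-09.
2033-08-09 (Tuesday) is already a business day.
Deadline: 2033-08-09.

2033-08-09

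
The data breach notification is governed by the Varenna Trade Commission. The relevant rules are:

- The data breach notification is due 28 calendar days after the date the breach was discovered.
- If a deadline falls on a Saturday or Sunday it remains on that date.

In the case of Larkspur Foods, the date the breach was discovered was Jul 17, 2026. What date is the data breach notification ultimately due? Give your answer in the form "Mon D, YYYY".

Trigger date Jul 17, 2026 + 28 calendar days = Aug 14, 2026.
No adjustment is made for weekends or holidays, so Aug 14, 2026 stands.
Final deadline: Aug 14, 2026.

Aug 14, 2026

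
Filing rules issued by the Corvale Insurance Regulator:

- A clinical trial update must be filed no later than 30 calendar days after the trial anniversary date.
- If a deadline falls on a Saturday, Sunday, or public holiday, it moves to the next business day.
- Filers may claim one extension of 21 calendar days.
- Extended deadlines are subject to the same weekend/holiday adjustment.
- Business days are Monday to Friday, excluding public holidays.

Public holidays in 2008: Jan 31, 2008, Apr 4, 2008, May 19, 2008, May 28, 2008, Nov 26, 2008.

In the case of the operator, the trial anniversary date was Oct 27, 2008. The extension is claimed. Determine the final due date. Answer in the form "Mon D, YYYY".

Dec 18, 2008

Adding 30 calendar days to Oct 27, 2008 gives Nov 26, 2008.
Nov 26, 2008 falls on a listed holiday. Rolling to the next business day gives Nov 27, 2008, a Thursday.
With the 21-day extension, Nov 27, 2008 becomes Dec 18, 2008.
Since Dec 18, 2008 is a Thursday and not a holiday, the date is unchanged.
Deadline: Dec 18, 2008.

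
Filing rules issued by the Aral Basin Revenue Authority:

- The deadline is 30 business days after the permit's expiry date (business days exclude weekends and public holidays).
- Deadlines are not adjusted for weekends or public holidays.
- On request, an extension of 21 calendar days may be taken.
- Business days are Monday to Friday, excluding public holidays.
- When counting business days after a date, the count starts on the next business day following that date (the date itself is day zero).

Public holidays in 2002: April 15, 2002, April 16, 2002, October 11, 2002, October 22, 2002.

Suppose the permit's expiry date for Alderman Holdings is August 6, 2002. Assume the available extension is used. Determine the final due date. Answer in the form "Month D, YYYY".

October 8, 2002

Counting 30 business days after August 6, 2002 (skipping weekends and listed holidays) reaches September 17, 2002.
September 17, 2002 falls on a Tuesday. The rules make no weekend/holiday allowance, so it remains September 17, 2002.
With the 21-day extension, September 17, 2002 becomes October 8, 2002.
No adjustment is made for weekends or holidays, so October 8, 2002 stands.
So the filing is due October 8, 2002.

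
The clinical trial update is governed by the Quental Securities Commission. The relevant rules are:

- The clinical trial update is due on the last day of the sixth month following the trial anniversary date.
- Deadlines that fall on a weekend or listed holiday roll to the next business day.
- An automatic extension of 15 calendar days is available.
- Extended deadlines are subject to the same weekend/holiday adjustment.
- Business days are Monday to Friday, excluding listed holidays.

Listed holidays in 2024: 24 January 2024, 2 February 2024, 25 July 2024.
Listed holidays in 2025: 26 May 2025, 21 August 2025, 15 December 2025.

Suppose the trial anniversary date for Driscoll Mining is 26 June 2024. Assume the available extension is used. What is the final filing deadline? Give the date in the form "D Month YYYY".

15 January 2025

6 months after 26 June 2024 falls in December 2024; the last day of that month is 31 December 2024.
31 December 2024 (Tuesday) is already a business day.
Applying the 15-calendar-day extension: 31 December 2024 + 15 days = 15 January 2025.
15 January 2025 falls on a Wednesday, which is a business day, so no adjustment is needed.
Final deadline: 15 January 2025.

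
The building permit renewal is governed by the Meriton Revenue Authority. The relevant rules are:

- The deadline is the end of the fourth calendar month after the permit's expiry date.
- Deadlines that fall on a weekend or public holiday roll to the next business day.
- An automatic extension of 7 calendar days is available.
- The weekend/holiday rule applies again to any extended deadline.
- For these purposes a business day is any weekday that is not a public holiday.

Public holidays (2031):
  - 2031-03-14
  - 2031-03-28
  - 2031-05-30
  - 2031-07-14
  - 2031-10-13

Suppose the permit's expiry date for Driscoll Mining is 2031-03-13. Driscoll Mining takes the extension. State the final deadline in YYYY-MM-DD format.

4 months after 2031-03-13 is July 2031; that month ends on 2031-07-31.
2031-07-31 (Thursday) is already a business day.
Add the 7 calendar-day extension to 2031-07-31: 2031-08-07.
2031-08-07 falls on a Thursday, which is a business day, so no adjustment is needed.
The final due date is 2031-08-07.

2031-08-07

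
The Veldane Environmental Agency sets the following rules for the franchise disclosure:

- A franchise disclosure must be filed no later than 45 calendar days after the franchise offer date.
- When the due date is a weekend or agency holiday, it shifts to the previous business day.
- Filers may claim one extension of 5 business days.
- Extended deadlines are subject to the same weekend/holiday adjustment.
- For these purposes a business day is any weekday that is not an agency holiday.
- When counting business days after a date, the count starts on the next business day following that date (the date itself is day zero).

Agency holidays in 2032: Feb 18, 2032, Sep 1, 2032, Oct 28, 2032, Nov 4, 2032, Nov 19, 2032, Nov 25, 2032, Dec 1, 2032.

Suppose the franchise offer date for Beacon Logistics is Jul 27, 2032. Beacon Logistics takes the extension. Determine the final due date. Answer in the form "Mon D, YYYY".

From Jul 27, 2032, 45 calendar days later is Sep 10, 2032.
Sep 10, 2032 (Friday) is already a business day.
The 5-business-day extension runs from Sep 10, 2032 to Sep 17, 2032.
Sep 17, 2032 (Friday) is already a business day.
Deadline: Sep 17, 2032.

Sep 17, 2032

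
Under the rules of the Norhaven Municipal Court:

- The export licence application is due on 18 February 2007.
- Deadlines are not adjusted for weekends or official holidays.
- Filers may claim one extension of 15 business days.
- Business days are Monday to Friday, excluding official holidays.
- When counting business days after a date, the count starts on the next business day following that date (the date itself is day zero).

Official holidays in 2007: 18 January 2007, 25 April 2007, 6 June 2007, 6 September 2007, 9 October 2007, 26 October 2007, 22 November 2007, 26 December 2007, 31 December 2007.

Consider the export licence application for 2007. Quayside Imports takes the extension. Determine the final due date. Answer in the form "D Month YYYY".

9 March 2007

The statutory due date is 18 February 2007.
18 February 2007 is a Sunday; no weekend or holiday adjustment applies.
Counting 15 further business days from 18 February 2007 reaches 9 March 2007.
No adjustment is made for weekends or holidays, so 9 March 2007 stands.
So the filing is due 9 March 2007.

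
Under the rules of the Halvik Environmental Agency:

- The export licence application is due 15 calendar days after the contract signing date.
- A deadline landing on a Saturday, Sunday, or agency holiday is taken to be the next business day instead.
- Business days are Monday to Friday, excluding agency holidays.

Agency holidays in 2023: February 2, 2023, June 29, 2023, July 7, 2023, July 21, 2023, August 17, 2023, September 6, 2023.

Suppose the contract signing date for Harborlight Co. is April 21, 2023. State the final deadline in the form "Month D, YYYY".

15 calendar days after April 21, 2023 is May 6, 2023.
Because May 6, 2023 is a Saturday, the deadline becomes May 8, 2023 (Monday).
Deadline: May 8, 2023.

May 8, 2023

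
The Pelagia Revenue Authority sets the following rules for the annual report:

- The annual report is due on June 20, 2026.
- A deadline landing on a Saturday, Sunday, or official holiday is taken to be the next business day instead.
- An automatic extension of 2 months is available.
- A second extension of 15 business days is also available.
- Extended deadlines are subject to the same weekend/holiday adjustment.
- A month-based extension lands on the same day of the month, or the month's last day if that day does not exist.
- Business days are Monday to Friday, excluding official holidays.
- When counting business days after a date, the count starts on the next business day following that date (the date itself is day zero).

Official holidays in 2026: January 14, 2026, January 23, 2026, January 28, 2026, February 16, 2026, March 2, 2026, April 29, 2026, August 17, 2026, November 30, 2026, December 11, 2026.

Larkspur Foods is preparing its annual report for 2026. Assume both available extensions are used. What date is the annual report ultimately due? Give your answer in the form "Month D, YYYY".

The statutory due date is June 20, 2026.
June 20, 2026 falls on a Saturday. Rolling to the next business day gives June 22, 2026, a Monday.
The 2 months extension carries June 22, 2026 to August 22, 2026.
August 22, 2026 falls on a Saturday. Rolling to the next business day gives August 24, 2026, a Monday.
Applying the 15-business-day extension: 15 business days after August 24, 2026 is September 14, 2026.
September 14, 2026 is a Monday and not a listed holiday, so it stands.
So the filing is due September 14, 2026.

September 14, 2026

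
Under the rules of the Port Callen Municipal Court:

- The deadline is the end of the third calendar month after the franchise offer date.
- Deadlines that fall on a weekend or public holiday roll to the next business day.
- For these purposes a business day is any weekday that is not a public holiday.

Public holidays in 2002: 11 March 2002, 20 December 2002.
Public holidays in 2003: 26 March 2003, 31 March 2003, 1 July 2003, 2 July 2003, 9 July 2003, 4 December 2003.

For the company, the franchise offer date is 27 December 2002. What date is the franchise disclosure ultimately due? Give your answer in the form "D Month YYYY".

3 months after 27 December 2002 falls in March 2003; the last day of that month is 31 March 2003.
31 March 2003 falls on a listed holiday. Rolling to the next business day gives 1 April 2003, a Tuesday.
So the filing is due 1 April 2003.

1 April 2003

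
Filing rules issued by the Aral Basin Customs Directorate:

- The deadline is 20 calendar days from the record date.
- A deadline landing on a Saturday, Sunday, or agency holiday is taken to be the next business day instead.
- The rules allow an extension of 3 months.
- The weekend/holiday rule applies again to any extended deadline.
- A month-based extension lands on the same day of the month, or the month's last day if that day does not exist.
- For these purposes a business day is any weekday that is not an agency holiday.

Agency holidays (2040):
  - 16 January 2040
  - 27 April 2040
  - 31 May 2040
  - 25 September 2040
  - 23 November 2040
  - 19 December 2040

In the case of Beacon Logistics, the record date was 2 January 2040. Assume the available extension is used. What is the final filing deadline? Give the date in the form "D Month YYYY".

23 April 2040

From 2 January 2040, 20 calendar days later is 22 January 2040.
Because 22 January 2040 is a Sunday, the deadline becomes 23 January 2040 (Monday).
Applying the 3 months extension: 3 months after 23 January 2040 is 23 April 2040.
23 April 2040 falls on a Monday, which is a business day, so no adjustment is needed.
The final due date is 23 April 2040.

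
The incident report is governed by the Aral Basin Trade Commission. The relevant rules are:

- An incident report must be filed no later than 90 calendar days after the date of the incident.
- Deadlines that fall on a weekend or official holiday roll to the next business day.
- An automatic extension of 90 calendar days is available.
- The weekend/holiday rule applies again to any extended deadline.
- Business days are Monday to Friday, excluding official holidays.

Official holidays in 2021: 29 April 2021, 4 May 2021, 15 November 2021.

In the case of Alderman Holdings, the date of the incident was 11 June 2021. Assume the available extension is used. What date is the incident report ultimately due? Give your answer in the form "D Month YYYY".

8 December 2021

Adding 90 calendar days to 11 June 2021 gives 9 September 2021.
Since 9 September 2021 is a Thursday and not a holiday, the date is unchanged.
Applying the 90-calendar-day extension: 9 September 2021 + 90 days = 8 December 2021.
8 December 2021 falls on a Wednesday, which is a business day, so no adjustment is needed.
So the filing is due 8 December 2021.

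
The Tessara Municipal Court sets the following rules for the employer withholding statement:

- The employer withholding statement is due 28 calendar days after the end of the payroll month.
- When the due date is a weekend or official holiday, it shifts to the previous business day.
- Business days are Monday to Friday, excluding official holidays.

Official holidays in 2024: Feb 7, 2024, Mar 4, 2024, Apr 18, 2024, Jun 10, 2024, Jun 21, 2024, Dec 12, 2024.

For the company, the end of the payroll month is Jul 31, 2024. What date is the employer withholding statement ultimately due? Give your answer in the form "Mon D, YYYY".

28 calendar days after Jul 31, 2024 is Aug 28, 2024.
Aug 28, 2024 (Wednesday) is already a business day.
So the filing is due Aug 28, 2024.

Aug 28, 2024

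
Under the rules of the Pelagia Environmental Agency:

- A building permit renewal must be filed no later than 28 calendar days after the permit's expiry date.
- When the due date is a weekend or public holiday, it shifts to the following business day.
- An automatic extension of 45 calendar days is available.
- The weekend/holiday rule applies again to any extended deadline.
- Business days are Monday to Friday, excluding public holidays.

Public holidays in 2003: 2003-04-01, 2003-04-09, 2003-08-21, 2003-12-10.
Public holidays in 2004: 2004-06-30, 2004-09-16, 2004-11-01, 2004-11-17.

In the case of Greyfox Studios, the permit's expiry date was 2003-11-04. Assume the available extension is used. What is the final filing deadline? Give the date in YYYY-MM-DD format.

Trigger date 2003-11-04 + 28 calendar days = 2003-12-02.
2003-12-02 falls on a Tuesday, which is a business day, so no adjustment is needed.
Applying the 45-calendar-day extension: 2003-12-02 + 45 days = 2004-01-16.
2004-01-16 is a Friday and not a listed holiday, so it stands.
Final deadline: 2004-01-16.

2004-01-16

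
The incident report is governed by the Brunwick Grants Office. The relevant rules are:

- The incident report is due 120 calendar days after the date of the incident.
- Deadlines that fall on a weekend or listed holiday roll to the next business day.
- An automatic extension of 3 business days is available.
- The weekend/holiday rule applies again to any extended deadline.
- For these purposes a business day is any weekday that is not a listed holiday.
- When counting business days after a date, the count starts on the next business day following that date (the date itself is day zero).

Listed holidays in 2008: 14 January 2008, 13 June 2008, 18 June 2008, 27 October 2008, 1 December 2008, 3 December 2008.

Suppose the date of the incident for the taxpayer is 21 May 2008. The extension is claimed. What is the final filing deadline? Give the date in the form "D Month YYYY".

Adding 120 calendar days to 21 May 2008 gives 18 September 2008.
18 September 2008 falls on a Thursday, which is a business day, so no adjustment is needed.
Applying the 3-business-day extension: 3 business days after 18 September 2008 is 23 September 2008.
23 September 2008 is a Tuesday and not a listed holiday, so it stands.
So the filing is due 23 September 2008.

23 September 2008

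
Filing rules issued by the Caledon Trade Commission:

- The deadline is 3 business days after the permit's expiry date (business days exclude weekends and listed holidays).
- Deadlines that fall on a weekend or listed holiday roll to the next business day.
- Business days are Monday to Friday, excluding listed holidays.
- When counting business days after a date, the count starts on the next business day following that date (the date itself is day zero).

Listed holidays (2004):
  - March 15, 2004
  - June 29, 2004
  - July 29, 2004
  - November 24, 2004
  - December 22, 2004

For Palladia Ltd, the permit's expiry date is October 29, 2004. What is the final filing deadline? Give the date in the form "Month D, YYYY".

Starting the day after October 29, 2004 and counting 3 business days lands on November 3, 2004.
November 3, 2004 (Wednesday) is already a business day.
Deadline: November 3, 2004.

November 3, 2004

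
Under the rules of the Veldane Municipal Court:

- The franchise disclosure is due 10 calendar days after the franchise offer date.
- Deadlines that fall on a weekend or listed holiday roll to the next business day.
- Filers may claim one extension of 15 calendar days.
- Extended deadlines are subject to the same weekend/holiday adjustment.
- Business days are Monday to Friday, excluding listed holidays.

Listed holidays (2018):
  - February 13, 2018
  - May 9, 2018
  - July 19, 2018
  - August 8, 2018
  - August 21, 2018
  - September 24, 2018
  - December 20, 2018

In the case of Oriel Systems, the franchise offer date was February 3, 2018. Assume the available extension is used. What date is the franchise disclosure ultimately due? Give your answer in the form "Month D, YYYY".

Adding 10 calendar days to February 3, 2018 gives February 13, 2018.
Because February 13, 2018 is a listed holiday, the deadline becomes February 14, 2018 (Wednesday).
With the 15-day extension, February 14, 2018 becomes March 1, 2018.
March 1, 2018 (Thursday) is already a business day.
So the filing is due March 1, 2018.

March 1, 2018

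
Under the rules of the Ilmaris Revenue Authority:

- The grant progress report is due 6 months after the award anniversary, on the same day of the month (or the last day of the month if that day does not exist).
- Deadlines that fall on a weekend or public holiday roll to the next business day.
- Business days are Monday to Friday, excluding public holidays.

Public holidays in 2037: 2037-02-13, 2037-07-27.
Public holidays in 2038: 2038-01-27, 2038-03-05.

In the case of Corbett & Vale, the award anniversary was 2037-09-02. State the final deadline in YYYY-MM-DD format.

2038-03-02

Moving 6 months forward from 2037-09-02 on the corresponding day gives 2038-03-02.
2038-03-02 (Tuesday) is already a business day.
Deadline: 2038-03-02.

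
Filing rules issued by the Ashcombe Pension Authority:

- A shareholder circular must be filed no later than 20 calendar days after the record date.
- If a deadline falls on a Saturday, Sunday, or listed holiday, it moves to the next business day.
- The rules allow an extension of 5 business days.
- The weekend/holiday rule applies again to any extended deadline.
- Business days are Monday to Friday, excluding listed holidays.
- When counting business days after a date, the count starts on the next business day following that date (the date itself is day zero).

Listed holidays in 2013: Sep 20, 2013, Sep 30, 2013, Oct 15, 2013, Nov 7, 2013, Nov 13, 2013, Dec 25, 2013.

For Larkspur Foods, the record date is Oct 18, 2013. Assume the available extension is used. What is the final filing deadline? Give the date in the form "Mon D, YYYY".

Trigger date Oct 18, 2013 + 20 calendar days = Nov 7, 2013.
Nov 7, 2013 falls on a listed holiday. Rolling to the next business day gives Nov 8, 2013, a Friday.
Applying the 5-business-day extension: 5 business days after Nov 8, 2013 is Nov 18, 2013.
Nov 18, 2013 falls on a Monday, which is a business day, so no adjustment is needed.
So the filing is due Nov 18, 2013.

Nov 18, 2013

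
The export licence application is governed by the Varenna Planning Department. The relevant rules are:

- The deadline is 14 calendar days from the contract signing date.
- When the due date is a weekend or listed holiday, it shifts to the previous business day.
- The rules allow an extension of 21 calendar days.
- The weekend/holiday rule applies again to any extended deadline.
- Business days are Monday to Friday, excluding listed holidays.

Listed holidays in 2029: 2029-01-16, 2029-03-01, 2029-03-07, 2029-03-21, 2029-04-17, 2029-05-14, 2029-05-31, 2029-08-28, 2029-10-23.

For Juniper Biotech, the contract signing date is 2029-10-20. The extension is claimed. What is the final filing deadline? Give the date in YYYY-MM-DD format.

2029-11-23

Adding 14 calendar days to 2029-10-20 gives 2029-11-03.
Because 2029-11-03 is a Saturday, the deadline becomes 2029-11-02 (Friday).
Add the 21 calendar-day extension to 2029-11-02: 2029-11-23.
2029-11-23 is a Friday and not a listed holiday, so it stands.
Final deadline: 2029-11-23.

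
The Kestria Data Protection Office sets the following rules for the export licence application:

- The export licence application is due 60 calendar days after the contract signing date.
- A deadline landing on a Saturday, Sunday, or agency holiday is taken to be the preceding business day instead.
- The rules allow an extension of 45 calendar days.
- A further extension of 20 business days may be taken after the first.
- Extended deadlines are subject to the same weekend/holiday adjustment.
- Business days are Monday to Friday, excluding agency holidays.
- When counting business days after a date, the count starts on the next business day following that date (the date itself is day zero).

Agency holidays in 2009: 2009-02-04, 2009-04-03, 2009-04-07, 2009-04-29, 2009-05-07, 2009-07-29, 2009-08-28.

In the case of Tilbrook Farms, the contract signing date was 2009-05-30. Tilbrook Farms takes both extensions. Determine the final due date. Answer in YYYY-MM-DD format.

2009-10-09

From 2009-05-30, 60 calendar days later is 2009-07-29.
2009-07-29 is a listed holiday, so it moves to the preceding business day, 2009-07-28 (Tuesday).
The 45-calendar-day extension moves the deadline from 2009-07-28 to 2009-09-11.
2009-09-11 is a Friday and not a listed holiday, so it stands.
Counting 20 further business days from 2009-09-11 reaches 2009-10-09.
2009-10-09 (Friday) is already a business day.
Final deadline: 2009-10-09.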